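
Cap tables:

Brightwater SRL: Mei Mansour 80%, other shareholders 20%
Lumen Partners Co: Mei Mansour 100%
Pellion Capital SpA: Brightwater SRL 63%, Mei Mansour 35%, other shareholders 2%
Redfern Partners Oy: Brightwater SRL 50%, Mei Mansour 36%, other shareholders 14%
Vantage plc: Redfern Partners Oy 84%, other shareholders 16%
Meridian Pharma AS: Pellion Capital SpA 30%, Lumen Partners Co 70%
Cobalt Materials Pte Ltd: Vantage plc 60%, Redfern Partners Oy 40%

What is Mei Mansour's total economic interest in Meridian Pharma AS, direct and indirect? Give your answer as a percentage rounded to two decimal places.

95.62%

Mei reaches Meridian along 3 paths.
Via Brightwater → Pellion: 80% × 63% × 30% = 15.12%.
Via Pellion: 35% × 30% = 10.5%.
Via Lumen: 100% × 70% = 70%.
Total: 15.12% + 10.5% + 70% = 95.62%.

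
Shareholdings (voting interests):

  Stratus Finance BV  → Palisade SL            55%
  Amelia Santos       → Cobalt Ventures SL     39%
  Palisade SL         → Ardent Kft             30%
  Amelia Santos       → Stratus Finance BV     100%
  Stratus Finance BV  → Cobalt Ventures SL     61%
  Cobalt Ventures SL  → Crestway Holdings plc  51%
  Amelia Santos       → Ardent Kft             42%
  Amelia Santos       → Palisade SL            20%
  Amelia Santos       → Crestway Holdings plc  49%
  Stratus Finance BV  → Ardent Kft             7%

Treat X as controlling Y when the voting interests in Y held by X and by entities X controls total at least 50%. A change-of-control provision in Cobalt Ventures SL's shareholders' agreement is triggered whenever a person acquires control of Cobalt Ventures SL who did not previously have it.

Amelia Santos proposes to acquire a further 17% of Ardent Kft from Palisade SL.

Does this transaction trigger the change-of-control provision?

No

The purchase adds only to Amelia's holdings (Palisade's stake shrinks), so Amelia is the only person who could newly come to control Cobalt.
Amelia holds 100% of Stratus, so Amelia controls Stratus.
Amelia and Stratus together hold 39% + 61% = 100% of Cobalt, so Amelia controls Cobalt.
So Amelia already controls Cobalt before the transaction.
After the purchase, Amelia's direct stake in Ardent rises to 42% + 17% = 59%, and Palisade's stake falls to 13%.
Amelia controlled Cobalt already, so this is not a new person acquiring control; every other person's position is unchanged or reduced.
No new person acquires control, so the clause is not triggered.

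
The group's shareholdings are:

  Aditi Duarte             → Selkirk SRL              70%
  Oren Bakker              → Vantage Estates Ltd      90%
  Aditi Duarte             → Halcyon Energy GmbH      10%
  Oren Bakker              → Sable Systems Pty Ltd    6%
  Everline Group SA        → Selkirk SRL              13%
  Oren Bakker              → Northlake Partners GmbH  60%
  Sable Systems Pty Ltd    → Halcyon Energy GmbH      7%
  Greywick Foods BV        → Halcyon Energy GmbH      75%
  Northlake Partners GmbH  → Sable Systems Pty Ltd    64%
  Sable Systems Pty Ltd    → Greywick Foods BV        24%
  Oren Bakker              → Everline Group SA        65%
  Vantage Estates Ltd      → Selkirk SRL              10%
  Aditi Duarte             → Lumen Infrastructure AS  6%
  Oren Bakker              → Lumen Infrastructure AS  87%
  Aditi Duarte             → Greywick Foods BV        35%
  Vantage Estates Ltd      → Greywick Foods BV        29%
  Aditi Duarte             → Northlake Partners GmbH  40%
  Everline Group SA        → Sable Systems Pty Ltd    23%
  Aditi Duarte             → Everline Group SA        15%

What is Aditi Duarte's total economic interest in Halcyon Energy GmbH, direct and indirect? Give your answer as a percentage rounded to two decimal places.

43.51%

Aditi reaches Halcyon along 6 paths.
Via Northlake → Sable: 40% × 64% × 7% = 1.792%.
Via Everline → Sable: 15% × 23% × 7% = 0.2415%.
Direct stake: 10% = 10%.
Via Northlake → Sable → Greywick: 40% × 64% × 24% × 75% = 4.608%.
Via Everline → Sable → Greywick: 15% × 23% × 24% × 75% = 0.621%.
Via Greywick: 35% × 75% = 26.25%.
Total: 1.792% + 0.2415% + 10% + 4.608% + 0.621% + 26.25% = 43.5125%.
Rounded: 43.51%.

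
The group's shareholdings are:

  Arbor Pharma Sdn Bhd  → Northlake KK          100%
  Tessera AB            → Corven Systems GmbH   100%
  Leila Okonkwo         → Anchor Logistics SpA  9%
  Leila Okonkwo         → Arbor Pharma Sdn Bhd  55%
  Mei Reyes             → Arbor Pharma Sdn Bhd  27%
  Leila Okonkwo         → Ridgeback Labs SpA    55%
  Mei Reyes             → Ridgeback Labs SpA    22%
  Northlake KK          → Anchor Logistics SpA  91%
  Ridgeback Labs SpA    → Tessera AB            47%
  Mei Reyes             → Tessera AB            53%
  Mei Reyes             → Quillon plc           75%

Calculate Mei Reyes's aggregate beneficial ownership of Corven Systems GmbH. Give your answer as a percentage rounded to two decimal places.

Mei reaches Corven along 2 paths.
Via Ridgeback → Tessera: 22% × 47% × 100% = 10.34%.
Via Tessera: 53% × 100% = 53%.
Total: 10.34% + 53% = 63.34%.

63.34%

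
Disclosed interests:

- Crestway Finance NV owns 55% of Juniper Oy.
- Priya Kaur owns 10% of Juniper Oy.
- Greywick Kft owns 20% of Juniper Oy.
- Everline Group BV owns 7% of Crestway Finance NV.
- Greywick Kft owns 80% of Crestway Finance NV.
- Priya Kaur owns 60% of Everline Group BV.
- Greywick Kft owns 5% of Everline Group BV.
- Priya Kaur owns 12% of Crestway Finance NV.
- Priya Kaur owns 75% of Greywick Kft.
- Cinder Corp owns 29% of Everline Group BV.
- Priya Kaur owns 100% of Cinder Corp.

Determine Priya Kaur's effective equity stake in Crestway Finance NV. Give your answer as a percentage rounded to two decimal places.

78.49%

Priya reaches Crestway along 5 paths.
Via Greywick: 75% × 80% = 60%.
Via Everline: 60% × 7% = 4.2%.
Via Cinder → Everline: 100% × 29% × 7% = 2.03%.
Via Greywick → Everline: 75% × 5% × 7% = 0.2625%.
Direct stake: 12% = 12%.
Total: 60% + 4.2% + 2.03% + 0.2625% + 12% = 78.4925%.
Rounded: 78.49%.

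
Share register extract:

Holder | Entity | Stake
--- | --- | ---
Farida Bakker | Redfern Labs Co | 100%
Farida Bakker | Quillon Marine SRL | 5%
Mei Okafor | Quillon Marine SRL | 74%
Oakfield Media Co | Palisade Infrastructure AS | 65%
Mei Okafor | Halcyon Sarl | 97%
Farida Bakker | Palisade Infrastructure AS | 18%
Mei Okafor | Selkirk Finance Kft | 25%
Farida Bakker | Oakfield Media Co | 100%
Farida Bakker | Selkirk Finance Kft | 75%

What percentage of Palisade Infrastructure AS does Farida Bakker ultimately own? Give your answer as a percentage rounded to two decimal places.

83.00%

Farida reaches Palisade along 2 paths.
Via Oakfield: 100% × 65% = 65%.
Direct stake: 18% = 18%.
Total: 65% + 18% = 83%.
Rounded: 83.00%.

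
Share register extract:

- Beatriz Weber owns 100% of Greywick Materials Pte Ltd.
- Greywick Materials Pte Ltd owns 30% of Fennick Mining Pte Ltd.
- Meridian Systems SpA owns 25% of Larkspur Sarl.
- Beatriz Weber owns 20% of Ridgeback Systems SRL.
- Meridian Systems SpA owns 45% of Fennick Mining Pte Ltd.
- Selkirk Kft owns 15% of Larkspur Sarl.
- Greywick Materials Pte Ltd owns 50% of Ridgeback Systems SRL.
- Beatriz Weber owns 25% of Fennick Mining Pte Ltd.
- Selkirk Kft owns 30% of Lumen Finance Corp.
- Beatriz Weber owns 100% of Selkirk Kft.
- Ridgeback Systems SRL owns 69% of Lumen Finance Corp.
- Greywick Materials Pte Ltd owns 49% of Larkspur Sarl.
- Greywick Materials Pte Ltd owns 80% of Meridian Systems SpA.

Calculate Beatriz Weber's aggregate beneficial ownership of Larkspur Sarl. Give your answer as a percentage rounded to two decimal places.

Beatriz reaches Larkspur along 3 paths.
Via Greywick: 100% × 49% = 49%.
Via Greywick → Meridian: 100% × 80% × 25% = 20%.
Via Selkirk: 100% × 15% = 15%.
Total: 49% + 20% + 15% = 84%.
Rounded: 84.00%.

84.00%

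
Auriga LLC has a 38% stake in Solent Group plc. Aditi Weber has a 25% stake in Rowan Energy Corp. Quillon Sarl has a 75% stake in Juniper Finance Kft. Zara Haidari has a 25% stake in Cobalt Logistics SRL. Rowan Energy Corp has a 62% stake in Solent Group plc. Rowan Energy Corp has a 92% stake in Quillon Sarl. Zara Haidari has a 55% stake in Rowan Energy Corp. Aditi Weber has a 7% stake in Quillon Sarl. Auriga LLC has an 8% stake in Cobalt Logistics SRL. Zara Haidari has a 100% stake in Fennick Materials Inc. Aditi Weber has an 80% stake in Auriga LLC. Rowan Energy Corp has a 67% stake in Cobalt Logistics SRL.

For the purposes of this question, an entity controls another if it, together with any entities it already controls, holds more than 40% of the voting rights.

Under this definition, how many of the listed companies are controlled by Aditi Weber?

Aditi holds 80% of Auriga, so Aditi controls Auriga.
No other company's threshold is met.
Aditi controls 1 company.

1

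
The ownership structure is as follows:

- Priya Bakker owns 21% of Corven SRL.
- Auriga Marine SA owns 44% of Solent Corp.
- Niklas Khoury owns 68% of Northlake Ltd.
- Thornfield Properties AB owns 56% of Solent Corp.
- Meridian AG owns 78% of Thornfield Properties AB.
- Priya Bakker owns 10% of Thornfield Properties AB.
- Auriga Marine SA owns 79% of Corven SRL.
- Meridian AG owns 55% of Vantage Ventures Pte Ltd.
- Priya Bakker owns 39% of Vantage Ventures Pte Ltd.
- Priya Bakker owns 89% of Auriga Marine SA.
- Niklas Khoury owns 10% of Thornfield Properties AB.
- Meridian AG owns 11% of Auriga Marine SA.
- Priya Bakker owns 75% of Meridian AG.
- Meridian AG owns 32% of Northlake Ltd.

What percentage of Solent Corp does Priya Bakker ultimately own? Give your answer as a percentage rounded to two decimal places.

81.15%

Priya reaches Solent along 4 paths.
Via Auriga: 89% × 44% = 39.16%.
Via Meridian → Auriga: 75% × 11% × 44% = 3.63%.
Via Thornfield: 10% × 56% = 5.6%.
Via Meridian → Thornfield: 75% × 78% × 56% = 32.76%.
Total: 39.16% + 3.63% + 5.6% + 32.76% = 81.15%.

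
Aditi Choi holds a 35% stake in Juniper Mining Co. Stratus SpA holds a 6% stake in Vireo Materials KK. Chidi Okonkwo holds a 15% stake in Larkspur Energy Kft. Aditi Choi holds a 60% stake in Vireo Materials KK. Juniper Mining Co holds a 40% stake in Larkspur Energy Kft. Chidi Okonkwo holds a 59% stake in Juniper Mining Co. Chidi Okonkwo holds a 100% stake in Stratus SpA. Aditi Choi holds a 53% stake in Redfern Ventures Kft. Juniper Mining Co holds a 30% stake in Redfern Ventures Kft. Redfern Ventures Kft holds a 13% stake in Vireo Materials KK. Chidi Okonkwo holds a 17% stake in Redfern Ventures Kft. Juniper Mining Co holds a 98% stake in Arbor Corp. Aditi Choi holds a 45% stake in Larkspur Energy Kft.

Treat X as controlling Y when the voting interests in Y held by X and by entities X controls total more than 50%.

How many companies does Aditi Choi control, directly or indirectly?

Aditi holds 53% of Redfern, so Aditi controls Redfern.
Aditi and Redfern together hold 60% + 13% = 73% of Vireo, so Aditi controls Vireo.
No other company's threshold is met.
Aditi controls 2 companies.

2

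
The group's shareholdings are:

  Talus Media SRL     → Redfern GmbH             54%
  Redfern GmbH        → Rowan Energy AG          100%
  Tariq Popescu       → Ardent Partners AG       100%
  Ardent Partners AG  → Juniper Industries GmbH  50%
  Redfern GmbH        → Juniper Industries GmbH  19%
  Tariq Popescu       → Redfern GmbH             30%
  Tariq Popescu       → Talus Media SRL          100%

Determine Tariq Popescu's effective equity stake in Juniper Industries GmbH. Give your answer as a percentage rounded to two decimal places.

Tariq reaches Juniper along 3 paths.
Via Ardent: 100% × 50% = 50%.
Via Redfern: 30% × 19% = 5.7%.
Via Talus → Redfern: 100% × 54% × 19% = 10.26%.
Total: 50% + 5.7% + 10.26% = 65.96%.

65.96%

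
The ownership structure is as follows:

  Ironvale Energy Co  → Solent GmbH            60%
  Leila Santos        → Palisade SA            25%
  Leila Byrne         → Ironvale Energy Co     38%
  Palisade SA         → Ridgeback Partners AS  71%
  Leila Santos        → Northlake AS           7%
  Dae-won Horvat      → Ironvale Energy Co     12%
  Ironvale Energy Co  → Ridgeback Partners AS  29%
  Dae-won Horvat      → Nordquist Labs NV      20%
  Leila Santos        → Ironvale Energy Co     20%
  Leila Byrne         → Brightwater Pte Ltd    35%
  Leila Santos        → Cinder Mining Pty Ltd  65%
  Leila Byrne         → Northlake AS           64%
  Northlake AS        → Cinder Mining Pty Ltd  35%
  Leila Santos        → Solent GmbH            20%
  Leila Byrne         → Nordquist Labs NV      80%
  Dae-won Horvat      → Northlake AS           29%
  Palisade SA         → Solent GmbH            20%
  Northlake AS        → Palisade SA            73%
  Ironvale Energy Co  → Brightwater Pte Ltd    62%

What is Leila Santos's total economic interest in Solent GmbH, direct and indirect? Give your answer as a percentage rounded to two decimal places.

38.02%

Leila Santos reaches Solent along 4 paths.
Via Ironvale: 20% × 60% = 12%.
Direct stake: 20% = 20%.
Via Palisade: 25% × 20% = 5%.
Via Northlake → Palisade: 7% × 73% × 20% = 1.022%.
Total: 12% + 20% + 5% + 1.022% = 38.022%.
Rounded: 38.02%.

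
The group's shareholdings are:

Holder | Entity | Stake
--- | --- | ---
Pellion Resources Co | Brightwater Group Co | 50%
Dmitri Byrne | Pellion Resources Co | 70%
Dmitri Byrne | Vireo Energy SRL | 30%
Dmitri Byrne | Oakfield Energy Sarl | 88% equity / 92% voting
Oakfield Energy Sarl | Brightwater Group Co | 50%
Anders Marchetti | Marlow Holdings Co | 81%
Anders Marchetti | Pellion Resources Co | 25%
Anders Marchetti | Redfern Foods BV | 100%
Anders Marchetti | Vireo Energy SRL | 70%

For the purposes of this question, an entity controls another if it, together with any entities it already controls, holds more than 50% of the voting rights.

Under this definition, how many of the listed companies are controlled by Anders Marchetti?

Anders holds 81% of Marlow, so Anders controls Marlow.
Anders holds 100% of Redfern, so Anders controls Redfern.
Anders holds 70% of Vireo, so Anders controls Vireo.
No other company's threshold is met.
Anders controls 3 companies.

3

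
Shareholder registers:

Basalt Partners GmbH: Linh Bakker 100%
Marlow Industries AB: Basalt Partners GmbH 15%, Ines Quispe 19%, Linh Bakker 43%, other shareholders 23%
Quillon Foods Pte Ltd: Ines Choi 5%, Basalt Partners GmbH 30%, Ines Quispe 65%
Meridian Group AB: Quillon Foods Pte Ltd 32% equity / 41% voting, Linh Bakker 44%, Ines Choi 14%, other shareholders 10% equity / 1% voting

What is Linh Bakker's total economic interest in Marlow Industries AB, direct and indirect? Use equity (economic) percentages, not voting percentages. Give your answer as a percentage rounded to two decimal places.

58.00%

Linh reaches Marlow along 2 paths.
Via Basalt: 100% × 15% = 15%.
Direct stake: 43% = 43%.
Total: 15% + 43% = 58%.
Rounded: 58.00%.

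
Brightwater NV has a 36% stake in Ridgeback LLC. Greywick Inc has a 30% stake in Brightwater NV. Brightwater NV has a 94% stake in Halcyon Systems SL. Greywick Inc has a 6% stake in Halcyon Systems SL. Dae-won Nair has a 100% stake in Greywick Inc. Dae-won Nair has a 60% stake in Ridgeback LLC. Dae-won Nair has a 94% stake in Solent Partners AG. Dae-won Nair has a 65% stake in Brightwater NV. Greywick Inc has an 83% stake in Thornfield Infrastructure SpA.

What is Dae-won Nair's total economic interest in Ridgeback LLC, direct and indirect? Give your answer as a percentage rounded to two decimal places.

Dae-won reaches Ridgeback along 3 paths.
Direct stake: 60% = 60%.
Via Brightwater: 65% × 36% = 23.4%.
Via Greywick → Brightwater: 100% × 30% × 36% = 10.8%.
Total: 60% + 23.4% + 10.8% = 94.2%.
Rounded: 94.20%.

94.20%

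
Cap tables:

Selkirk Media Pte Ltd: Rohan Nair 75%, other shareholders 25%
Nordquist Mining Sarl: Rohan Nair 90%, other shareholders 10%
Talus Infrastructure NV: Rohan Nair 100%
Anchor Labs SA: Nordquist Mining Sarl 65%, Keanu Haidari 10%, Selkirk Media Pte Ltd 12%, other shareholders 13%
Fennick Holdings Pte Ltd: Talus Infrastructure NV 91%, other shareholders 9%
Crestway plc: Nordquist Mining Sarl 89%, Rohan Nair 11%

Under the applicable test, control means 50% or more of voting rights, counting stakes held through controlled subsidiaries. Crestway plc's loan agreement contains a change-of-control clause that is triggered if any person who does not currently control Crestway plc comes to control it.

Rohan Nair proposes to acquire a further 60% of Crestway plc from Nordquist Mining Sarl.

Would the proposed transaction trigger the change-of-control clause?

No

The purchase adds only to Rohan's holdings (Nordquist's stake shrinks), so Rohan is the only person who could newly come to control Crestway.
Rohan holds 90% of Nordquist, so Rohan controls Nordquist.
Nordquist and Rohan together hold 89% + 11% = 100% of Crestway, so Rohan controls Crestway.
So Rohan already controls Crestway before the transaction.
After the purchase, Rohan's direct stake in Crestway rises to 11% + 60% = 71%, and Nordquist's stake falls to 29%.
Rohan controlled Crestway already, so this is not a new person acquiring control; every other person's position is unchanged or reduced.
No new person acquires control, so the clause is not triggered.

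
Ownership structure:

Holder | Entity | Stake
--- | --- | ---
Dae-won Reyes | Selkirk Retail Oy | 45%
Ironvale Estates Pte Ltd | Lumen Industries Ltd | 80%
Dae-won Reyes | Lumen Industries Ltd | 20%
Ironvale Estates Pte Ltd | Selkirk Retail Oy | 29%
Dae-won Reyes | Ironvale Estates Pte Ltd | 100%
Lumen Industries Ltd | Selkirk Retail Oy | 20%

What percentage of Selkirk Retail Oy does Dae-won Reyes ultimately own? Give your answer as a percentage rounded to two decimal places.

Dae-won reaches Selkirk along 4 paths.
Direct stake: 45% = 45%.
Via Ironvale: 100% × 29% = 29%.
Via Lumen: 20% × 20% = 4%.
Via Ironvale → Lumen: 100% × 80% × 20% = 16%.
Total: 45% + 29% + 4% + 16% = 94%.
Rounded: 94.00%.

94.00%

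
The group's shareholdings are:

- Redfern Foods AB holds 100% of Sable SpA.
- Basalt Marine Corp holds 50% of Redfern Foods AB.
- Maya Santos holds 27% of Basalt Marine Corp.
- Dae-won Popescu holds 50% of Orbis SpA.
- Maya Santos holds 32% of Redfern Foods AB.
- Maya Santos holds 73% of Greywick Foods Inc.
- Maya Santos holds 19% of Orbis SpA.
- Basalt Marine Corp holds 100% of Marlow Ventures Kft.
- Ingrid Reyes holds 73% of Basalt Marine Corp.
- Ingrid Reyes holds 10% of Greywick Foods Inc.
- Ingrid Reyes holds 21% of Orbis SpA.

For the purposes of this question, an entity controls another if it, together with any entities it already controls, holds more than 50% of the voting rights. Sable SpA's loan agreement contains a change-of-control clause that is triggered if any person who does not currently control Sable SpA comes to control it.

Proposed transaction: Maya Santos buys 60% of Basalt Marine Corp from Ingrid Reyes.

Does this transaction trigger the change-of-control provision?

Yes

The purchase adds only to Maya's holdings (Ingrid's stake shrinks), so Maya is the only person who could newly come to control Sable.
Maya holds 73% of Greywick, so Maya controls Greywick.
Neither Maya nor any entity Maya controls holds any voting interest in Sable.
So before the transaction, Maya does not control Sable.
After the purchase, Maya's direct stake in Basalt rises to 27% + 60% = 87%, and Ingrid's stake falls to 13%.
Maya holds 87% of Basalt, so Maya controls Basalt.
Basalt and Maya together hold 50% + 32% = 82% of Redfern, so Maya controls Redfern.
Redfern holds 100% of Sable, so Maya controls Sable.
Maya did not control Sable before and does after, so the clause is triggered.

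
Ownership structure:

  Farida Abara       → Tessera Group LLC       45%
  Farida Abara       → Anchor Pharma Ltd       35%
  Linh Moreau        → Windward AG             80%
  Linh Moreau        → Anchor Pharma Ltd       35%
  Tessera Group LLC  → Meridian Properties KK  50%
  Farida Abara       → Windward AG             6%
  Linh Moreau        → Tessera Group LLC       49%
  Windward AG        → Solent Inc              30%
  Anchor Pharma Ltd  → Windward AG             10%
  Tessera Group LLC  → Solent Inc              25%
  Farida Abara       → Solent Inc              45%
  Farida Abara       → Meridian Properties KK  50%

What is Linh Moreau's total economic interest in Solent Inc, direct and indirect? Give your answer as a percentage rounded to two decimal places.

37.30%

Linh reaches Solent along 3 paths.
Via Windward: 80% × 30% = 24%.
Via Anchor → Windward: 35% × 10% × 30% = 1.05%.
Via Tessera: 49% × 25% = 12.25%.
Total: 24% + 1.05% + 12.25% = 37.3%.
Rounded: 37.30%.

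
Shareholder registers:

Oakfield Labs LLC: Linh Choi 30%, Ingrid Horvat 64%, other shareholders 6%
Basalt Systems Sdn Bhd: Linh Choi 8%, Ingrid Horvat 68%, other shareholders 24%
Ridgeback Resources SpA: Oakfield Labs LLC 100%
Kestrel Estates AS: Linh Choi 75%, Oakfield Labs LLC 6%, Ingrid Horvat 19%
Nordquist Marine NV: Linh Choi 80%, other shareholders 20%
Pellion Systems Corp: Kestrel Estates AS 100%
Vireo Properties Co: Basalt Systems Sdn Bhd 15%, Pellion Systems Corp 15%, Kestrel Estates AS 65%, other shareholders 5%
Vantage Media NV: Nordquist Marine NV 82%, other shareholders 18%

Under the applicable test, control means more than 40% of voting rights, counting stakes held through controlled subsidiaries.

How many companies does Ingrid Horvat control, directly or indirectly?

3

Ingrid holds 64% of Oakfield, so Ingrid controls Oakfield.
Ingrid holds 68% of Basalt, so Ingrid controls Basalt.
Oakfield holds 100% of Ridgeback, so Ingrid controls Ridgeback.
No other company's threshold is met.
Ingrid controls 3 companies.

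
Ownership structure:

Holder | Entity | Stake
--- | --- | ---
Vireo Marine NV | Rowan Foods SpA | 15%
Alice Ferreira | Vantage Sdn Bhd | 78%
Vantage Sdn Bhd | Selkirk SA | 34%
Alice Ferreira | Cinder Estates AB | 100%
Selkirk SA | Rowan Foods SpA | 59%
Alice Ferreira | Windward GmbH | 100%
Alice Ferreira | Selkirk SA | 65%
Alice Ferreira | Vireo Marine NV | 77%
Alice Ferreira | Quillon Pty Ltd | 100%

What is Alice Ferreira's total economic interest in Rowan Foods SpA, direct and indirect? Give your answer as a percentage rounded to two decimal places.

65.55%

Alice reaches Rowan along 3 paths.
Via Vireo: 77% × 15% = 11.55%.
Via Selkirk: 65% × 59% = 38.35%.
Via Vantage → Selkirk: 78% × 34% × 59% = 15.6468%.
Total: 11.55% + 38.35% + 15.6468% = 65.5468%.
Rounded: 65.55%.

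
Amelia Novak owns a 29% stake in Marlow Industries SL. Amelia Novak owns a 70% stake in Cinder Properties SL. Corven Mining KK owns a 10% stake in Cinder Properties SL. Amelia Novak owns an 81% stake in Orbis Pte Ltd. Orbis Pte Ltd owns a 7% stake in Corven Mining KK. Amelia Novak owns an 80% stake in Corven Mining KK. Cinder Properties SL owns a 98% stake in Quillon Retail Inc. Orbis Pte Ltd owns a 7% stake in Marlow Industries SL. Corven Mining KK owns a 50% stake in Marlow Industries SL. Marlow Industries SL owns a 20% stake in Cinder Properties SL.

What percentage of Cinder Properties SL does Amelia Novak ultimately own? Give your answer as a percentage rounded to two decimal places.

Amelia reaches Cinder along 7 paths.
Via Marlow: 29% × 20% = 5.8%.
Via Orbis → Corven → Marlow: 81% × 7% × 50% × 20% = 0.567%.
Via Corven → Marlow: 80% × 50% × 20% = 8%.
Via Orbis → Marlow: 81% × 7% × 20% = 1.134%.
Direct stake: 70% = 70%.
Via Orbis → Corven: 81% × 7% × 10% = 0.567%.
Via Corven: 80% × 10% = 8%.
Total: 5.8% + 0.567% + 8% + 1.134% + 70% + 0.567% + 8% = 94.068%.
Rounded: 94.07%.

94.07%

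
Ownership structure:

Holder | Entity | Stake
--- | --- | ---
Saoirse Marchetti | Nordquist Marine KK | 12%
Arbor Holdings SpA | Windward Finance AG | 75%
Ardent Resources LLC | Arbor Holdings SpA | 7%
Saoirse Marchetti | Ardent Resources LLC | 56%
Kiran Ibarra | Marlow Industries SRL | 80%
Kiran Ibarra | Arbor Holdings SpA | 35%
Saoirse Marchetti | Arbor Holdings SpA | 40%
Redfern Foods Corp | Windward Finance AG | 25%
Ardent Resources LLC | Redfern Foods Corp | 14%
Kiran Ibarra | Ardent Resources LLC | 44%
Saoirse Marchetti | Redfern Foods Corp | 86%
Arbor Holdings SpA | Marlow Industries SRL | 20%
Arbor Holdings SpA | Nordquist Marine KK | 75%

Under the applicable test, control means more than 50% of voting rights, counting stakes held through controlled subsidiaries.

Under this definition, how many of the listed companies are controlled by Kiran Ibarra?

Kiran holds 80% of Marlow, so Kiran controls Marlow.
No other company's threshold is met.
Kiran controls 1 company.

1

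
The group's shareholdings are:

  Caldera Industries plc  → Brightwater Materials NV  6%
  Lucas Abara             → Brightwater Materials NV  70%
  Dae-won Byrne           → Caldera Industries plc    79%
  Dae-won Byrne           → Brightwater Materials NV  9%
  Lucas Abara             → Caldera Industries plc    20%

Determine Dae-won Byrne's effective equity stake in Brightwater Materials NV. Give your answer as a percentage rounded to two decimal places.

Dae-won reaches Brightwater along 2 paths.
Via Caldera: 79% × 6% = 4.74%.
Direct stake: 9% = 9%.
Total: 4.74% + 9% = 13.74%.

13.74%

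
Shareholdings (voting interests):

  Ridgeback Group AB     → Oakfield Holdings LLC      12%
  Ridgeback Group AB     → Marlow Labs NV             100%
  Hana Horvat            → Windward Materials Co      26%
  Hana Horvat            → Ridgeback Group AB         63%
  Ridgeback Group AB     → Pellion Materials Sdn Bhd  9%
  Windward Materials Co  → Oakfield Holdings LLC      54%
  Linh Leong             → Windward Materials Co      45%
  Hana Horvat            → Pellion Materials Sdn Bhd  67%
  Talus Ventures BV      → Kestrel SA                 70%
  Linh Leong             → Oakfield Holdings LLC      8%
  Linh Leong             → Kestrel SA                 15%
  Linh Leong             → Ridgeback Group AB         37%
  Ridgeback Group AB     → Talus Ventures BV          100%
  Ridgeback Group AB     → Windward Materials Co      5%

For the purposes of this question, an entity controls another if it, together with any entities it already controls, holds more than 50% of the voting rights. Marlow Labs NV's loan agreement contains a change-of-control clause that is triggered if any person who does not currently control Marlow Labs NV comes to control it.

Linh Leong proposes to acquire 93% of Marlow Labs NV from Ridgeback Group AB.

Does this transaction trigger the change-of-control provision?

Yes

The purchase adds only to Linh's holdings (Ridgeback's stake shrinks), so Linh is the only person who could newly come to control Marlow.
Linh's largest direct stake is 45% in Windward, which does not meet the threshold, so Linh controls no company.
Neither Linh nor any entity Linh controls holds any voting interest in Marlow.
So before the transaction, Linh does not control Marlow.
After the purchase, Linh holds 93% of Marlow directly, and Ridgeback's stake falls to 7%.
Linh holds 93% of Marlow, so Linh controls Marlow.
Linh did not control Marlow before and does after, so the clause is triggered.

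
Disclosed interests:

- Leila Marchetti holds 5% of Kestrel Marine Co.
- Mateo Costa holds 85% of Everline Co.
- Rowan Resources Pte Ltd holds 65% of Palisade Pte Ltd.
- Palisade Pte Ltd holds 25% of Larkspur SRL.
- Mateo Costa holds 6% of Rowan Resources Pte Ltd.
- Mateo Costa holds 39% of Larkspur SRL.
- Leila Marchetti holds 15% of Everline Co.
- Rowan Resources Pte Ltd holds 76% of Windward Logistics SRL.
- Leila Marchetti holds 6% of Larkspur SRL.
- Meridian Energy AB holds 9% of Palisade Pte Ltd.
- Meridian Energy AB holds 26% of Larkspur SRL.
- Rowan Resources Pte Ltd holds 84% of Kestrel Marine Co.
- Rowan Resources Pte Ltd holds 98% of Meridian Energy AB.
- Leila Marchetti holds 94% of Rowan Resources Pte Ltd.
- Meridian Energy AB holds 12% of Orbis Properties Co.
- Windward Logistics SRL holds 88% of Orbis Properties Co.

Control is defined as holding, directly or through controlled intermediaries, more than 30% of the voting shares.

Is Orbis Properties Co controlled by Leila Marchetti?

Yes

Leila holds 94% of Rowan, so Leila controls Rowan.
Rowan holds 98% of Meridian, so Leila controls Meridian.
Rowan holds 76% of Windward, so Leila controls Windward.
Meridian and Windward together hold 12% + 88% = 100% of Orbis, so Leila controls Orbis.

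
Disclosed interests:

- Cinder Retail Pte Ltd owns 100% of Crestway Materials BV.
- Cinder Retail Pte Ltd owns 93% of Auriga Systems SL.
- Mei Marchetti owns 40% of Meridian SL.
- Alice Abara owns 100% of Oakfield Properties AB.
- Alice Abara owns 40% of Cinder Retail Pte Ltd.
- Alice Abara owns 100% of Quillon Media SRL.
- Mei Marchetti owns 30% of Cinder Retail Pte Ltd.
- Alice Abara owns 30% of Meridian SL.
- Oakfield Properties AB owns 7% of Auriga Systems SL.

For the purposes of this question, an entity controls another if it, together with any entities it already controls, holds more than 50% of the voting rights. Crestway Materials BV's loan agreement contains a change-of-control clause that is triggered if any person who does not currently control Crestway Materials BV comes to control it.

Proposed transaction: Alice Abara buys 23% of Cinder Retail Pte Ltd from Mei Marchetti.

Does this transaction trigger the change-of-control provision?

The purchase adds only to Alice's holdings (Mei's stake shrinks), so Alice is the only person who could newly come to control Crestway.
Alice holds 100% of Oakfield, so Alice controls Oakfield.
Alice holds 100% of Quillon, so Alice controls Quillon.
Neither Alice nor any entity Alice controls holds any voting interest in Crestway.
So before the transaction, Alice does not control Crestway.
After the purchase, Alice's direct stake in Cinder rises to 40% + 23% = 63%, and Mei's stake falls to 7%.
Alice holds 63% of Cinder, so Alice controls Cinder.
Cinder holds 100% of Crestway, so Alice controls Crestway.
Alice did not control Crestway before and does after, so the clause is triggered.

Yes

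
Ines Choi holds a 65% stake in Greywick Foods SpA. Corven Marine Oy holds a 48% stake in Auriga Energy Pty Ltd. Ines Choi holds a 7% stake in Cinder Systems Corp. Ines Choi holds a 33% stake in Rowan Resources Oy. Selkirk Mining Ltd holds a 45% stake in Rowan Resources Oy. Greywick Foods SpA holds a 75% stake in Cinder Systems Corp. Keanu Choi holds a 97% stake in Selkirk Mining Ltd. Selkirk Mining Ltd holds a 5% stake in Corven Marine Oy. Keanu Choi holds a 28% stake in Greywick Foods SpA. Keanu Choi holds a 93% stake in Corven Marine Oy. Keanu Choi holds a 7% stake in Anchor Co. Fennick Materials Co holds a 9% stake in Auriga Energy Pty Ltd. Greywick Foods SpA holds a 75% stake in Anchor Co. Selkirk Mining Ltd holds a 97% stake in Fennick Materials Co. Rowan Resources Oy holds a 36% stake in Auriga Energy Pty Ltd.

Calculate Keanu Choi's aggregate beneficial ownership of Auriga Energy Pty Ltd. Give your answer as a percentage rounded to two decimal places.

71.15%

Keanu reaches Auriga along 4 paths.
Via Selkirk → Rowan: 97% × 45% × 36% = 15.714%.
Via Selkirk → Fennick: 97% × 97% × 9% = 8.4681%.
Via Corven: 93% × 48% = 44.64%.
Via Selkirk → Corven: 97% × 5% × 48% = 2.328%.
Total: 15.714% + 8.4681% + 44.64% + 2.328% = 71.1501%.
Rounded: 71.15%.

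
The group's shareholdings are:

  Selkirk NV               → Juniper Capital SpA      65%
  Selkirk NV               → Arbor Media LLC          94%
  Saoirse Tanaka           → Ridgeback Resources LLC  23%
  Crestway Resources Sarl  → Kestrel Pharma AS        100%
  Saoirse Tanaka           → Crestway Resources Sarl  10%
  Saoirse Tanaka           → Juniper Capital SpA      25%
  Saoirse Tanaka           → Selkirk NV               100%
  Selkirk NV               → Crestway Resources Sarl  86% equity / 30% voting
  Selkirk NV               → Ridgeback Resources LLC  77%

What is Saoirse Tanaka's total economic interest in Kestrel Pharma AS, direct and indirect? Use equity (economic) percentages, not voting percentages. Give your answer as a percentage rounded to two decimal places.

96.00%

Saoirse reaches Kestrel along 2 paths.
Via Selkirk → Crestway: 100% × 86% × 100% = 86%.
Via Crestway: 10% × 100% = 10%.
Total: 86% + 10% = 96%.
Rounded: 96.00%.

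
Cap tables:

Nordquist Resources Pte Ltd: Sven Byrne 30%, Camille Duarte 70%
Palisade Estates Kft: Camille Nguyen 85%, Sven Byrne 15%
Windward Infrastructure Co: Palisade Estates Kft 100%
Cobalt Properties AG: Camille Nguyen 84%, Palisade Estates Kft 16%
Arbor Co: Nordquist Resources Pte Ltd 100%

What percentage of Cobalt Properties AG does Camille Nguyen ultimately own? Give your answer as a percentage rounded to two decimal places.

Camille Nguyen reaches Cobalt along 2 paths.
Direct stake: 84% = 84%.
Via Palisade: 85% × 16% = 13.6%.
Total: 84% + 13.6% = 97.6%.
Rounded: 97.60%.

97.60%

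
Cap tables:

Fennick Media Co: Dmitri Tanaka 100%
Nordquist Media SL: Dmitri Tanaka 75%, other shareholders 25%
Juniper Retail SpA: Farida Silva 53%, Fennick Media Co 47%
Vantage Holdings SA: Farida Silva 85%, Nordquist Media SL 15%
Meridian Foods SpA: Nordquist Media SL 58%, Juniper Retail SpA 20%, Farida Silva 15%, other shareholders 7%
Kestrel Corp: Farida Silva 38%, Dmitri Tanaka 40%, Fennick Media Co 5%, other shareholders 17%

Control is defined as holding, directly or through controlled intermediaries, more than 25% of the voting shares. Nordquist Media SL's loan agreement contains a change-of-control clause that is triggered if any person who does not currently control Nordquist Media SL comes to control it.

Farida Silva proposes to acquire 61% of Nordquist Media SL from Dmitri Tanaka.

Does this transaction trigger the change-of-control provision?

The purchase adds only to Farida's holdings (Dmitri's stake shrinks), so Farida is the only person who could newly come to control Nordquist.
Farida holds 53% of Juniper, so Farida controls Juniper.
Farida holds 85% of Vantage, so Farida controls Vantage.
Juniper and Farida together hold 20% + 15% = 35% of Meridian, so Farida controls Meridian.
Farida holds 38% of Kestrel, so Farida controls Kestrel.
Neither Farida nor any entity Farida controls holds any voting interest in Nordquist.
So before the transaction, Farida does not control Nordquist.
After the purchase, Farida holds 61% of Nordquist directly, and Dmitri's stake falls to 14%.
Farida holds 61% of Nordquist, so Farida controls Nordquist.
Farida did not control Nordquist before and does after, so the clause is triggered.

Yes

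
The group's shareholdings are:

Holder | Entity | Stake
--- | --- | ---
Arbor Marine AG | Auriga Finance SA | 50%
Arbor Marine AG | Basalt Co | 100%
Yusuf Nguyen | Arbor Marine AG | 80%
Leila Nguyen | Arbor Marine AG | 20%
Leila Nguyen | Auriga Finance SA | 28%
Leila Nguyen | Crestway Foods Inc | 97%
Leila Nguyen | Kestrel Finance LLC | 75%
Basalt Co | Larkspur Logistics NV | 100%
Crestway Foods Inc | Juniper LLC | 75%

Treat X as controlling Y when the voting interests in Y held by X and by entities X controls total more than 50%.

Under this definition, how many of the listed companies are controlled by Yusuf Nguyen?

3

Yusuf holds 80% of Arbor, so Yusuf controls Arbor.
Arbor holds 100% of Basalt, so Yusuf controls Basalt.
Basalt holds 100% of Larkspur, so Yusuf controls Larkspur.
No other company's threshold is met.
Yusuf controls 3 companies.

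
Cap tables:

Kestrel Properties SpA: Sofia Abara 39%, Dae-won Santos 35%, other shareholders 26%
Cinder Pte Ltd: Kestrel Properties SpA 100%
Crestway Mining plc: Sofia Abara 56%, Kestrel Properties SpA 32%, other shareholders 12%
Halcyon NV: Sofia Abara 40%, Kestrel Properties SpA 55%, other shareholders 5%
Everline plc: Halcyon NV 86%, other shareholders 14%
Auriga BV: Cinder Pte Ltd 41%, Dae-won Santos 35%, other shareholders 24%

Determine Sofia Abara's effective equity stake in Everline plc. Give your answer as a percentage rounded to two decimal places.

Sofia reaches Everline along 2 paths.
Via Halcyon: 40% × 86% = 34.4%.
Via Kestrel → Halcyon: 39% × 55% × 86% = 18.447%.
Total: 34.4% + 18.447% = 52.847%.
Rounded: 52.85%.

52.85%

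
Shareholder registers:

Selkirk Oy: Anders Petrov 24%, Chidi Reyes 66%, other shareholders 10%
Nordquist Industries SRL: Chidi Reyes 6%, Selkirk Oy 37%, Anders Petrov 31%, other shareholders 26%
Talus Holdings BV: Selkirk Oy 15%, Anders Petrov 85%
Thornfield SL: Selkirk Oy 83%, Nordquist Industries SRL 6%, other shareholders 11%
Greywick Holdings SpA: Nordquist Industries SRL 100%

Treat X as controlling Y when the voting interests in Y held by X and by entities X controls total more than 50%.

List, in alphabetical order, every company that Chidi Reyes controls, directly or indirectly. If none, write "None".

Chidi holds 66% of Selkirk, so Chidi controls Selkirk.
Selkirk holds 83% of Thornfield, so Chidi controls Thornfield.
No other company's threshold is met.

Selkirk Oy, Thornfield SL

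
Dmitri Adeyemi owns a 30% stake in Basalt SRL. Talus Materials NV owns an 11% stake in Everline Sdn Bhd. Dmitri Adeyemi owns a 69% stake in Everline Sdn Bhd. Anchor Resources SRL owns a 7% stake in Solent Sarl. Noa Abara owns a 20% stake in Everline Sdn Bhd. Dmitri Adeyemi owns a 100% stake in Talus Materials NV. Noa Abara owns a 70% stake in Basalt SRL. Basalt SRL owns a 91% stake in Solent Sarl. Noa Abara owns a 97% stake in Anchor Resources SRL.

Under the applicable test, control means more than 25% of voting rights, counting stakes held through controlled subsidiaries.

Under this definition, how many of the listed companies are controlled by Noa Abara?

3

Noa holds 70% of Basalt, so Noa controls Basalt.
Noa holds 97% of Anchor, so Noa controls Anchor.
Basalt and Anchor together hold 91% + 7% = 98% of Solent, so Noa controls Solent.
No other company's threshold is met.
Noa controls 3 companies.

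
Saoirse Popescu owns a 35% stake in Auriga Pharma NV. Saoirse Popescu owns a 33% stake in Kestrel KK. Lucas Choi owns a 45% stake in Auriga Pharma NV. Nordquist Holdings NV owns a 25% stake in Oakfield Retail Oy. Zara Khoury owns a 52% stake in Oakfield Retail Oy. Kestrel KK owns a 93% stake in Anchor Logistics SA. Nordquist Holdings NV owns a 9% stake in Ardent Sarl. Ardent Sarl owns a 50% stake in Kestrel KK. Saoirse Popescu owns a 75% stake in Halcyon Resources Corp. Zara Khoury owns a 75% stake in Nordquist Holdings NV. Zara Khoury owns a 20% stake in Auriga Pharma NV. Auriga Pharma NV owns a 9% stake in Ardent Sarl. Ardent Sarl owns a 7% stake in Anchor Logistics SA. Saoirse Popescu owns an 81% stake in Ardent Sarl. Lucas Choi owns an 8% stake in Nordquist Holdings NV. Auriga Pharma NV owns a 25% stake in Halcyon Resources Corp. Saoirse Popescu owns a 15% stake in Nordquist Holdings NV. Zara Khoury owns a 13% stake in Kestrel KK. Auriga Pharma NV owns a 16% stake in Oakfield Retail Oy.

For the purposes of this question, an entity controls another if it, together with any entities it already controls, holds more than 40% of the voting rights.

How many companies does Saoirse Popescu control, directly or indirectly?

Saoirse holds 75% of Halcyon, so Saoirse controls Halcyon.
Saoirse holds 81% of Ardent, so Saoirse controls Ardent.
Ardent and Saoirse together hold 50% + 33% = 83% of Kestrel, so Saoirse controls Kestrel.
Kestrel and Ardent together hold 93% + 7% = 100% of Anchor, so Saoirse controls Anchor.
No other company's threshold is met.
Saoirse controls 4 companies.

4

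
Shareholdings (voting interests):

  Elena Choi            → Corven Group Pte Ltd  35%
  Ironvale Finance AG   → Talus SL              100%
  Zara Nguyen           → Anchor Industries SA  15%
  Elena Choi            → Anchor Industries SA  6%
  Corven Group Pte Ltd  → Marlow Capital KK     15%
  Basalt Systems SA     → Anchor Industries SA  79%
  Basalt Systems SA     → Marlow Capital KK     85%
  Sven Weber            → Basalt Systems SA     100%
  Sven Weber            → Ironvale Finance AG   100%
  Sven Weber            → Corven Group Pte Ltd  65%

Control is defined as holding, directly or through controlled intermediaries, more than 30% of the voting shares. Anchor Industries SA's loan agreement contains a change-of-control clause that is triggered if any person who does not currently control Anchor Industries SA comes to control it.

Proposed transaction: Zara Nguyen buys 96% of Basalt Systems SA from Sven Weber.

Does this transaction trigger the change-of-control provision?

Yes

The purchase adds only to Zara's holdings (Sven's stake shrinks), so Zara is the only person who could newly come to control Anchor.
Zara's largest direct stake is 15% in Anchor, which does not meet the threshold, so Zara controls no company.
In Anchor, Zara's side holds only 15%, not > 30%.
So before the transaction, Zara does not control Anchor.
After the purchase, Zara holds 96% of Basalt directly, and Sven's stake falls to 4%.
Zara holds 96% of Basalt, so Zara controls Basalt.
Basalt and Zara together hold 79% + 15% = 94% of Anchor, so Zara controls Anchor.
Zara did not control Anchor before and does after, so the clause is triggered.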